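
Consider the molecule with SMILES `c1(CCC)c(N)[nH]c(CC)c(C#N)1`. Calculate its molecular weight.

177.25 g/mol

Atom tally by fragment:
  pyrrole ring core → C:4 H:5 N:1
  (− 4 ring H displaced by substituents)
  + CH2CH2CH3 → C:3 H:7
  + NH2 → N:1 H:2
  + C2H5 → C:2 H:5
  + CN → C:1 N:1
Element totals:
  C: 10
  H: 15
  N: 3
Molecular formula: C10H15N3.
  M = 10(12.011) + 15(1.008) + 3(14.007)
    = 120.110 + 15.120 + 42.021 = 177.251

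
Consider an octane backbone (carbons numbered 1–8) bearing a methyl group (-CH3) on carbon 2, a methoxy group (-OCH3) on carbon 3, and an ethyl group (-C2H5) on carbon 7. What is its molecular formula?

C12H26O

Atom tally by fragment:
  CH3 → C:1 H:3
  CH(CH3) → C:2 H:4
  CH(OCH3) → C:2 H:4 O:1
  CH2 → C:1 H:2
  CH2 → C:1 H:2
  CH2 → C:1 H:2
  CH(C2H5) → C:3 H:6
  CH3 → C:1 H:3
Element totals:
  C: 12
  H: 26
  O: 1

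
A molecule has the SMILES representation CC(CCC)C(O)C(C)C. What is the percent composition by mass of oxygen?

Atom tally by fragment:
  CH3 → C:1 H:3
  CH(CH2CH2CH3) → C:4 H:8
  CH(OH) → C:1 H:2 O:1
  CH(CH3) → C:2 H:4
  CH3 → C:1 H:3
Element totals:
  C: 9
  H: 20
  O: 1
Molecular formula: C9H20O.
Molar mass = 144.258 g/mol.
Mass from O: 1 × 15.999 = 15.999 g/mol.
%O = 15.999 / 144.258 × 100 = 11.09%.

11.09%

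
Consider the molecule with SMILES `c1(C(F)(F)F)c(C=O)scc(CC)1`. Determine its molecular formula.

C8H7F3OS

Atom tally by fragment:
  thiophene ring core → C:4 H:4 S:1
  (− 3 ring H displaced by substituents)
  + CF3 → C:1 F:3
  + CHO → C:1 H:1 O:1
  + C2H5 → C:2 H:5
Element totals:
  C: 8
  H: 7
  F: 3
  O: 1
  S: 1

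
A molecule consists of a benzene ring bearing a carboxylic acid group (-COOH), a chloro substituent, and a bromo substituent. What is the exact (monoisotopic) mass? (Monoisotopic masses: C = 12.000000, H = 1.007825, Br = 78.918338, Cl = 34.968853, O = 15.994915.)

Atom tally by fragment:
  benzene ring core → C:6 H:6
  (− 3 ring H displaced by substituents)
  + COOH → C:1 H:1 O:2
  + Cl → Cl:1
  + Br → Br:1
Element totals:
  C: 7
  H: 4
  Br: 1
  Cl: 1
  O: 2
Molecular formula: C7H4BrClO2.
  M = 7(12.0) + 4(1.007825) + 78.918338 + 34.968853 + 2(15.994915)
    = 84.000000 + 4.031300 + 78.918338 + 34.968853 + 31.989830 = 233.908321

233.9083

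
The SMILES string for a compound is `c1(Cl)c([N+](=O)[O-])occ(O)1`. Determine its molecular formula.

C4H2ClNO4

Atom tally by fragment:
  furan ring core → C:4 H:4 O:1
  (− 3 ring H displaced by substituents)
  + Cl → Cl:1
  + NO2 → N:1 O:2
  + OH → O:1 H:1
Element totals:
  C: 4
  H: 2
  Cl: 1
  N: 1
  O: 4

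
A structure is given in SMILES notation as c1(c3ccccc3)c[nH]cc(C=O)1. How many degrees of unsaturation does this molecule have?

8

Atom tally by fragment:
  pyrrole ring core → C:4 H:5 N:1
  (− 2 ring H displaced by substituents)
  + C6H5 → C:6 H:5
  + CHO → C:1 H:1 O:1
Element totals:
  C: 11
  H: 9
  N: 1
  O: 1
Molecular formula: C11H9NO.
DoU = (2C + 2 + N − H − X) / 2 = (2·11 + 2 + 1 − 9 − 0) / 2 = 8.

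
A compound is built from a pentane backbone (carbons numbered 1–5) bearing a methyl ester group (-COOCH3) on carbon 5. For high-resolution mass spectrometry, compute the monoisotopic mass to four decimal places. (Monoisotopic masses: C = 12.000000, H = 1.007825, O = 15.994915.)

Atom tally by fragment:
  CH3 → C:1 H:3
  CH2 → C:1 H:2
  CH2 → C:1 H:2
  CH2 → C:1 H:2
  CH2COOCH3 → C:3 H:5 O:2
Element totals:
  C: 7
  H: 14
  O: 2
Molecular formula: C7H14O2.
  M = 7(12.0) + 14(1.007825) + 2(15.994915)
    = 84.000000 + 14.109550 + 31.989830 = 130.099380

130.0994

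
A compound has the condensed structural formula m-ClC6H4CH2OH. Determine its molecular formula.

Atom tally by fragment:
  benzene ring core → C:6 H:6
  (− 2 ring H displaced by substituents)
  + Cl → Cl:1
  + CH2OH → C:1 H:3 O:1
Element totals:
  C: 7
  H: 7
  Cl: 1
  O: 1

C7H7ClO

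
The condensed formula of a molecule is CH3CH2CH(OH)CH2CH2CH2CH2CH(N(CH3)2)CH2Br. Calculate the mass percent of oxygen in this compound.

6.01%

Atom tally by fragment:
  CH3 → C:1 H:3
  CH2 → C:1 H:2
  CH(OH) → C:1 H:2 O:1
  CH2 → C:1 H:2
  CH2 → C:1 H:2
  CH2 → C:1 H:2
  CH2 → C:1 H:2
  CH(N(CH3)2) → C:3 H:7 N:1
  CH2Br → C:1 H:2 Br:1
Element totals:
  C: 11
  H: 24
  Br: 1
  N: 1
  O: 1
Molecular formula: C11H24BrNO.
Molar mass = 266.223 g/mol.
Mass from O: 1 × 15.999 = 15.999 g/mol.
%O = 15.999 / 266.223 × 100 = 6.01%.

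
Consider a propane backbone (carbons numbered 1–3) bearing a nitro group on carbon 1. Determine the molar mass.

89.09 g/mol

Atom tally by fragment:
  O2NCH2 → C:1 H:2 N:1 O:2
  CH2 → C:1 H:2
  CH3 → C:1 H:3
Element totals:
  C: 3
  H: 7
  N: 1
  O: 2
Molecular formula: C3H7NO2.
  M = 3(12.011) + 7(1.008) + 14.007 + 2(15.999)
    = 36.033 + 7.056 + 14.007 + 31.998 = 89.094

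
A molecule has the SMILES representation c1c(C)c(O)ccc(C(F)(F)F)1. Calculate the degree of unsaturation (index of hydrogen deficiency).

4

Atom tally by fragment:
  benzene ring core → C:6 H:6
  (− 3 ring H displaced by substituents)
  + CH3 → C:1 H:3
  + OH → O:1 H:1
  + CF3 → C:1 F:3
Element totals:
  C: 8
  H: 7
  F: 3
  O: 1
Molecular formula: C8H7F3O.
DoU = (2C + 2 + N − H − X) / 2 = (2·8 + 2 + 0 − 7 − 3) / 2 = 4.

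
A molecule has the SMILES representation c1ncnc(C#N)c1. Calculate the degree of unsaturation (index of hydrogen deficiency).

Atom tally by fragment:
  pyrimidine ring core → C:4 H:4 N:2
  (− 1 ring H displaced by substituents)
  + CN → C:1 N:1
Element totals:
  C: 5
  H: 3
  N: 3
Molecular formula: C5H3N3.
DoU = (2C + 2 + N − H − X) / 2 = (2·5 + 2 + 3 − 3 − 0) / 2 = 6.

6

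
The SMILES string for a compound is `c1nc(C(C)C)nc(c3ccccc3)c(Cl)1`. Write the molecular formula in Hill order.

Atom tally by fragment:
  pyrimidine ring core → C:4 H:4 N:2
  (− 3 ring H displaced by substituents)
  + CH(CH3)2 → C:3 H:7
  + C6H5 → C:6 H:5
  + Cl → Cl:1
Element totals:
  C: 13
  H: 13
  Cl: 1
  N: 2

C13H13ClN2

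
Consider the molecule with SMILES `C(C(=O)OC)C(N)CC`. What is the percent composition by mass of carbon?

Atom tally by fragment:
  CH3OOCCH2 → C:3 H:5 O:2
  CH(NH2) → C:1 H:3 N:1
  CH2 → C:1 H:2
  CH3 → C:1 H:3
Element totals:
  C: 6
  H: 13
  N: 1
  O: 2
Molecular formula: C6H13NO2.
Molar mass = 131.175 g/mol.
Mass from C: 6 × 12.011 = 72.066 g/mol.
%C = 72.066 / 131.175 × 100 = 54.94%.

54.94%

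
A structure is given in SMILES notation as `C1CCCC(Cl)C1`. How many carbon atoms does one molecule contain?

Atom tally by fragment:
  cyclohexane ring core → C:6 H:12
  (− 1 ring H displaced by substituents)
  + Cl → Cl:1
Element totals:
  C: 6
  H: 11
  Cl: 1

6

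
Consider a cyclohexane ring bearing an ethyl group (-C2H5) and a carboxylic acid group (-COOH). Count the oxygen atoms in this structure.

Atom tally by fragment:
  cyclohexane ring core → C:6 H:12
  (− 2 ring H displaced by substituents)
  + C2H5 → C:2 H:5
  + COOH → C:1 H:1 O:2
Element totals:
  C: 9
  H: 16
  O: 2

2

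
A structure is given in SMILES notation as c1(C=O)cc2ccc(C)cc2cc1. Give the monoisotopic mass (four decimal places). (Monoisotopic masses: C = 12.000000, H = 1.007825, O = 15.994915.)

170.0732

Atom tally by fragment:
  naphthalene ring system core → C:10 H:8
  (− 2 ring H displaced by substituents)
  + CHO → C:1 H:1 O:1
  + CH3 → C:1 H:3
Element totals:
  C: 12
  H: 10
  O: 1
Molecular formula: C12H10O.
  M = 12(12.0) + 10(1.007825) + 15.994915
    = 144.000000 + 10.078250 + 15.994915 = 170.073165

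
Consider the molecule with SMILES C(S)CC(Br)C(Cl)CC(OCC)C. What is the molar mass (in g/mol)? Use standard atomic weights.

Atom tally by fragment:
  HSCH2 → C:1 H:3 S:1
  CH2 → C:1 H:2
  CH(Br) → C:1 H:1 Br:1
  CH(Cl) → C:1 H:1 Cl:1
  CH2 → C:1 H:2
  CH(OC2H5) → C:3 H:6 O:1
  CH3 → C:1 H:3
Element totals:
  C: 9
  H: 18
  Br: 1
  Cl: 1
  O: 1
  S: 1
Molecular formula: C9H18BrClOS.
  M = 9(12.011) + 18(1.008) + 79.904 + 35.45 + 15.999 + 32.06
    = 108.099 + 18.144 + 79.904 + 35.450 + 15.999 + 32.060 = 289.656

289.66 g/mol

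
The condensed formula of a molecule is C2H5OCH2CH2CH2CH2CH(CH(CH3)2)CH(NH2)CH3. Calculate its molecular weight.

201.35 g/mol

Atom tally by fragment:
  C2H5OCH2 → C:3 H:7 O:1
  CH2 → C:1 H:2
  CH2 → C:1 H:2
  CH2 → C:1 H:2
  CH(CH(CH3)2) → C:4 H:8
  CH(NH2) → C:1 H:3 N:1
  CH3 → C:1 H:3
Element totals:
  C: 12
  H: 27
  N: 1
  O: 1
Molecular formula: C12H27NO.
  M = 12(12.011) + 27(1.008) + 14.007 + 15.999
    = 144.132 + 27.216 + 14.007 + 15.999 = 201.354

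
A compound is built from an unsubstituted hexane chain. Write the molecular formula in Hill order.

Atom tally by fragment:
  CH3 → C:1 H:3
  CH2 → C:1 H:2
  CH2 → C:1 H:2
  CH2 → C:1 H:2
  CH2 → C:1 H:2
  CH3 → C:1 H:3
Element totals:
  C: 6
  H: 14

C6H14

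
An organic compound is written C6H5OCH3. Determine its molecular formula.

Atom tally by fragment:
  benzene ring core → C:6 H:6
  (− 1 ring H displaced by substituents)
  + OCH3 → C:1 H:3 O:1
Element totals:
  C: 7
  H: 8
  O: 1

C7H8O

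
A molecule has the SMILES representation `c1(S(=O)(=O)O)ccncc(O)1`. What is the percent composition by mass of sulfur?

Atom tally by fragment:
  pyridine ring core → C:5 H:5 N:1
  (− 2 ring H displaced by substituents)
  + SO3H → S:1 O:3 H:1
  + OH → O:1 H:1
Element totals:
  C: 5
  H: 5
  N: 1
  O: 4
  S: 1
Molecular formula: C5H5NO4S.
Molar mass = 175.158 g/mol.
Mass from S: 1 × 32.06 = 32.060 g/mol.
%S = 32.060 / 175.158 × 100 = 18.30%.

18.30%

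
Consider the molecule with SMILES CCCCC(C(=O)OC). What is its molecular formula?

C7H14O2

Atom tally by fragment:
  CH3 → C:1 H:3
  CH2 → C:1 H:2
  CH2 → C:1 H:2
  CH2 → C:1 H:2
  CH2COOCH3 → C:3 H:5 O:2
Element totals:
  C: 7
  H: 14
  O: 2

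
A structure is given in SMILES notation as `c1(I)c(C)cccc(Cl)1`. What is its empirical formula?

C7H6ClI

Atom tally by fragment:
  benzene ring core → C:6 H:6
  (− 3 ring H displaced by substituents)
  + I → I:1
  + CH3 → C:1 H:3
  + Cl → Cl:1
Element totals:
  C: 7
  H: 6
  Cl: 1
  I: 1
Molecular formula: C7H6ClI.
gcd of subscripts (7, 1, 6, 1) = 1, so the empirical formula equals the molecular formula.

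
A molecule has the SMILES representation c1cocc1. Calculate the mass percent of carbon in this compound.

Atom tally by fragment:
  furan ring core → C:4 H:4 O:1
Element totals:
  C: 4
  H: 4
  O: 1
Molecular formula: C4H4O.
Molar mass = 68.075 g/mol.
Mass from C: 4 × 12.011 = 48.044 g/mol.
%C = 48.044 / 68.075 × 100 = 70.58%.

70.58%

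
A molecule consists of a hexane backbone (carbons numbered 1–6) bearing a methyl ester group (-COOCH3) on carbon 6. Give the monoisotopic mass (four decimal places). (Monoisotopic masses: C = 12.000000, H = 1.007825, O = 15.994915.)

Atom tally by fragment:
  CH3 → C:1 H:3
  CH2 → C:1 H:2
  CH2 → C:1 H:2
  CH2 → C:1 H:2
  CH2 → C:1 H:2
  CH2COOCH3 → C:3 H:5 O:2
Element totals:
  C: 8
  H: 16
  O: 2
Molecular formula: C8H16O2.
  M = 8(12.0) + 16(1.007825) + 2(15.994915)
    = 96.000000 + 16.125200 + 31.989830 = 144.115030

144.1150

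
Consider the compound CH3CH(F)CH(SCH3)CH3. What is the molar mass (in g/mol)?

Atom tally by fragment:
  CH3 → C:1 H:3
  CH(F) → C:1 H:1 F:1
  CH(SCH3) → C:2 H:4 S:1
  CH3 → C:1 H:3
Element totals:
  C: 5
  H: 11
  F: 1
  S: 1
Molecular formula: C5H11FS.
  M = 5(12.011) + 11(1.008) + 18.998 + 32.06
    = 60.055 + 11.088 + 18.998 + 32.060 = 122.201

122.20 g/mol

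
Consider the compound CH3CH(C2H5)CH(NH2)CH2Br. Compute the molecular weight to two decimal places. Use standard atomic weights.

180.09 g/mol

Atom tally by fragment:
  CH3 → C:1 H:3
  CH(C2H5) → C:3 H:6
  CH(NH2) → C:1 H:3 N:1
  CH2Br → C:1 H:2 Br:1
Element totals:
  C: 6
  H: 14
  Br: 1
  N: 1
Molecular formula: C6H14BrN.
  M = 6(12.011) + 14(1.008) + 79.904 + 14.007
    = 72.066 + 14.112 + 79.904 + 14.007 = 180.089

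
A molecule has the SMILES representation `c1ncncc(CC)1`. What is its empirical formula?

Atom tally by fragment:
  pyrimidine ring core → C:4 H:4 N:2
  (− 1 ring H displaced by substituents)
  + C2H5 → C:2 H:5
Element totals:
  C: 6
  H: 8
  N: 2
Molecular formula: C6H8N2.
gcd of subscripts = 2; dividing each by 2:
  C: 6/2 = 3
  H: 8/2 = 4
  N: 2/2 = 1

C3H4N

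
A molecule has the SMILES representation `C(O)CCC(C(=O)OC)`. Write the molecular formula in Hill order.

Atom tally by fragment:
  HOCH2 → C:1 H:3 O:1
  CH2 → C:1 H:2
  CH2 → C:1 H:2
  CH2COOCH3 → C:3 H:5 O:2
Element totals:
  C: 6
  H: 12
  O: 3

C6H12O3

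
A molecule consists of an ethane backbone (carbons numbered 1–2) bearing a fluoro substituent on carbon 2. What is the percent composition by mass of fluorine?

Atom tally by fragment:
  CH3 → C:1 H:3
  CH2F → C:1 H:2 F:1
Element totals:
  C: 2
  H: 5
  F: 1
Molecular formula: C2H5F.
Molar mass = 48.060 g/mol.
Mass from F: 1 × 18.998 = 18.998 g/mol.
%F = 18.998 / 48.060 × 100 = 39.53%.

39.53%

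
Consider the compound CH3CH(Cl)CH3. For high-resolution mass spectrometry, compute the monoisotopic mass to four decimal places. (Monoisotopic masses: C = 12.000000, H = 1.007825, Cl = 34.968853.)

Atom tally by fragment:
  CH3 → C:1 H:3
  CH(Cl) → C:1 H:1 Cl:1
  CH3 → C:1 H:3
Element totals:
  C: 3
  H: 7
  Cl: 1
Molecular formula: C3H7Cl.
  M = 3(12.0) + 7(1.007825) + 34.968853
    = 36.000000 + 7.054775 + 34.968853 = 78.023628

78.0236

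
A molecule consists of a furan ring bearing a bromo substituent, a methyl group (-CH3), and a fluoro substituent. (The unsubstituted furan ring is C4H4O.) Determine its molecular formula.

C5H4BrFO

Atom tally by fragment:
  furan ring core → C:4 H:4 O:1
  (− 3 ring H displaced by substituents)
  + Br → Br:1
  + CH3 → C:1 H:3
  + F → F:1
Element totals:
  C: 5
  H: 4
  Br: 1
  F: 1
  O: 1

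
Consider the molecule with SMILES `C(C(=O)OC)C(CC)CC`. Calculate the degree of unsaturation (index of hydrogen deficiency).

Atom tally by fragment:
  CH3OOCCH2 → C:3 H:5 O:2
  CH(C2H5) → C:3 H:6
  CH2 → C:1 H:2
  CH3 → C:1 H:3
Element totals:
  C: 8
  H: 16
  O: 2
Molecular formula: C8H16O2.
DoU = (2C + 2 + N − H − X) / 2 = (2·8 + 2 + 0 − 16 − 0) / 2 = 1.

1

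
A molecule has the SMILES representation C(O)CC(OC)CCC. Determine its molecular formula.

Atom tally by fragment:
  HOCH2 → C:1 H:3 O:1
  CH2 → C:1 H:2
  CH(OCH3) → C:2 H:4 O:1
  CH2 → C:1 H:2
  CH2 → C:1 H:2
  CH3 → C:1 H:3
Element totals:
  C: 7
  H: 16
  O: 2

C7H16O2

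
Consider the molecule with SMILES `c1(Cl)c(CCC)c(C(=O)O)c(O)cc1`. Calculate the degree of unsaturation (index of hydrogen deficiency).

Atom tally by fragment:
  benzene ring core → C:6 H:6
  (− 4 ring H displaced by substituents)
  + Cl → Cl:1
  + CH2CH2CH3 → C:3 H:7
  + COOH → C:1 H:1 O:2
  + OH → O:1 H:1
Element totals:
  C: 10
  H: 11
  Cl: 1
  O: 3
Molecular formula: C10H11ClO3.
DoU = (2C + 2 + N − H − X) / 2 = (2·10 + 2 + 0 − 11 − 1) / 2 = 5.

5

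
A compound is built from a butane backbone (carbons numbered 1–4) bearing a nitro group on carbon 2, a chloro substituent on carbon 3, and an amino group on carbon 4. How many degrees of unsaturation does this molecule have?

Atom tally by fragment:
  CH3 → C:1 H:3
  CH(NO2) → C:1 H:1 N:1 O:2
  CH(Cl) → C:1 H:1 Cl:1
  CH2NH2 → C:1 H:4 N:1
Element totals:
  C: 4
  H: 9
  Cl: 1
  N: 2
  O: 2
Molecular formula: C4H9ClN2O2.
DoU = (2C + 2 + N − H − X) / 2 = (2·4 + 2 + 2 − 9 − 1) / 2 = 1.

1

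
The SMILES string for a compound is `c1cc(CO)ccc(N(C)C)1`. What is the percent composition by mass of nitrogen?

Atom tally by fragment:
  benzene ring core → C:6 H:6
  (− 2 ring H displaced by substituents)
  + CH2OH → C:1 H:3 O:1
  + N(CH3)2 → N:1 C:2 H:6
Element totals:
  C: 9
  H: 13
  N: 1
  O: 1
Molecular formula: C9H13NO.
Molar mass = 151.209 g/mol.
Mass from N: 1 × 14.007 = 14.007 g/mol.
%N = 14.007 / 151.209 × 100 = 9.26%.

9.26%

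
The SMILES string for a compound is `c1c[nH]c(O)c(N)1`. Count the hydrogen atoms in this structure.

Atom tally by fragment:
  pyrrole ring core → C:4 H:5 N:1
  (− 2 ring H displaced by substituents)
  + OH → O:1 H:1
  + NH2 → N:1 H:2
Element totals:
  C: 4
  H: 6
  N: 2
  O: 1

6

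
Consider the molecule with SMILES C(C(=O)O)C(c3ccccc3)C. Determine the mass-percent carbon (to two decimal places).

73.15%

Atom tally by fragment:
  HOOCCH2 → C:2 H:3 O:2
  CH(C6H5) → C:7 H:6
  CH3 → C:1 H:3
Element totals:
  C: 10
  H: 12
  O: 2
Molecular formula: C10H12O2.
Molar mass = 164.204 g/mol.
Mass from C: 10 × 12.011 = 120.110 g/mol.
%C = 120.110 / 164.204 × 100 = 73.15%.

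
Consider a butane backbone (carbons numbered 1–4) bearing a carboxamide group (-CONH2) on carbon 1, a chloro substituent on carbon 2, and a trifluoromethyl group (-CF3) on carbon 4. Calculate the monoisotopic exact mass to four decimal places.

203.0325

Atom tally by fragment:
  H2NOCCH2 → C:2 H:4 O:1 N:1
  CH(Cl) → C:1 H:1 Cl:1
  CH2 → C:1 H:2
  CH2CF3 → C:2 H:2 F:3
Element totals:
  C: 6
  H: 9
  Cl: 1
  F: 3
  N: 1
  O: 1
Molecular formula: C6H9ClF3NO.
  M = 6(12.0) + 9(1.007825) + 34.968853 + 3(18.998403) + 14.003074 + 15.994915
    = 72.000000 + 9.070425 + 34.968853 + 56.995209 + 14.003074 + 15.994915 = 203.032476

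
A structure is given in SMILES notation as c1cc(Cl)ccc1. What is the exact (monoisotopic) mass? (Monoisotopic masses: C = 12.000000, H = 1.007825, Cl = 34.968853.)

Atom tally by fragment:
  benzene ring core → C:6 H:6
  (− 1 ring H displaced by substituents)
  + Cl → Cl:1
Element totals:
  C: 6
  H: 5
  Cl: 1
Molecular formula: C6H5Cl.
  M = 6(12.0) + 5(1.007825) + 34.968853
    = 72.000000 + 5.039125 + 34.968853 = 112.007978

112.0080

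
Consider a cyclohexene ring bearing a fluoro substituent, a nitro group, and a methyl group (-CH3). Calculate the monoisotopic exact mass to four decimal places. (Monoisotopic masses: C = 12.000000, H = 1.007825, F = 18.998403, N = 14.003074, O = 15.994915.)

Atom tally by fragment:
  cyclohexene ring core → C:6 H:10
  (− 3 ring H displaced by substituents)
  + F → F:1
  + NO2 → N:1 O:2
  + CH3 → C:1 H:3
Element totals:
  C: 7
  H: 10
  F: 1
  N: 1
  O: 2
Molecular formula: C7H10FNO2.
  M = 7(12.0) + 10(1.007825) + 18.998403 + 14.003074 + 2(15.994915)
    = 84.000000 + 10.078250 + 18.998403 + 14.003074 + 31.989830 = 159.069557

159.0696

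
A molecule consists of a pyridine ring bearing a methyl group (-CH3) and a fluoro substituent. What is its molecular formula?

Atom tally by fragment:
  pyridine ring core → C:5 H:5 N:1
  (− 2 ring H displaced by substituents)
  + CH3 → C:1 H:3
  + F → F:1
Element totals:
  C: 6
  H: 6
  F: 1
  N: 1

C6H6FN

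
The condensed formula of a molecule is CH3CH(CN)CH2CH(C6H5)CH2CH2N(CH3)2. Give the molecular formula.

Atom tally by fragment:
  CH3 → C:1 H:3
  CH(CN) → C:2 H:1 N:1
  CH2 → C:1 H:2
  CH(C6H5) → C:7 H:6
  CH2 → C:1 H:2
  CH2N(CH3)2 → C:3 H:8 N:1
Element totals:
  C: 15
  H: 22
  N: 2

C15H22N2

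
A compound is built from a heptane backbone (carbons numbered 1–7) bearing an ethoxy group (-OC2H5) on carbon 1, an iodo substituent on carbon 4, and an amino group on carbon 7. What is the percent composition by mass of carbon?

37.91%

Atom tally by fragment:
  C2H5OCH2 → C:3 H:7 O:1
  CH2 → C:1 H:2
  CH2 → C:1 H:2
  CH(I) → C:1 H:1 I:1
  CH2 → C:1 H:2
  CH2 → C:1 H:2
  CH2NH2 → C:1 H:4 N:1
Element totals:
  C: 9
  H: 20
  I: 1
  N: 1
  O: 1
Molecular formula: C9H20INO.
Molar mass = 285.169 g/mol.
Mass from C: 9 × 12.011 = 108.099 g/mol.
%C = 108.099 / 285.169 × 100 = 37.91%.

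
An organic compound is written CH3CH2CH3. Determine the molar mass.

Element totals:
  C: 3
  H: 8
Molecular formula: C3H8.
  M = 3(12.011) + 8(1.008)
    = 36.033 + 8.064 = 44.097

44.10 g/mol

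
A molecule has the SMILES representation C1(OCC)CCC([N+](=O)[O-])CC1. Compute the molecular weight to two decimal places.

Atom tally by fragment:
  cyclohexane ring core → C:6 H:12
  (− 2 ring H displaced by substituents)
  + OC2H5 → C:2 H:5 O:1
  + NO2 → N:1 O:2
Element totals:
  C: 8
  H: 15
  N: 1
  O: 3
Molecular formula: C8H15NO3.
  M = 8(12.011) + 15(1.008) + 14.007 + 3(15.999)
    = 96.088 + 15.120 + 14.007 + 47.997 = 173.212

173.21 g/mol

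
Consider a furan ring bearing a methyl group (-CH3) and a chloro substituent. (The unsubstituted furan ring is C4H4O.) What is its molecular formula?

C5H5ClO

Atom tally by fragment:
  furan ring core → C:4 H:4 O:1
  (− 2 ring H displaced by substituents)
  + CH3 → C:1 H:3
  + Cl → Cl:1
Element totals:
  C: 5
  H: 5
  Cl: 1
  O: 1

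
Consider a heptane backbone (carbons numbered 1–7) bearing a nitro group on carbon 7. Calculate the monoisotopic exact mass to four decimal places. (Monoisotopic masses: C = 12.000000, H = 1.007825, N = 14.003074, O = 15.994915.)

Atom tally by fragment:
  CH3 → C:1 H:3
  CH2 → C:1 H:2
  CH2 → C:1 H:2
  CH2 → C:1 H:2
  CH2 → C:1 H:2
  CH2 → C:1 H:2
  CH2NO2 → C:1 H:2 N:1 O:2
Element totals:
  C: 7
  H: 15
  N: 1
  O: 2
Molecular formula: C7H15NO2.
  M = 7(12.0) + 15(1.007825) + 14.003074 + 2(15.994915)
    = 84.000000 + 15.117375 + 14.003074 + 31.989830 = 145.110279

145.1103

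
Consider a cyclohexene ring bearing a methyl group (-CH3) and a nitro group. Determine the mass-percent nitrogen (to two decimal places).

Atom tally by fragment:
  cyclohexene ring core → C:6 H:10
  (− 2 ring H displaced by substituents)
  + CH3 → C:1 H:3
  + NO2 → N:1 O:2
Element totals:
  C: 7
  H: 11
  N: 1
  O: 2
Molecular formula: C7H11NO2.
Molar mass = 141.170 g/mol.
Mass from N: 1 × 14.007 = 14.007 g/mol.
%N = 14.007 / 141.170 × 100 = 9.92%.

9.92%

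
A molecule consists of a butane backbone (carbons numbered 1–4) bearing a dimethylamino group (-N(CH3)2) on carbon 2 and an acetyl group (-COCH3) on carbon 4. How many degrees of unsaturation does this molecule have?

1

Atom tally by fragment:
  CH3 → C:1 H:3
  CH(N(CH3)2) → C:3 H:7 N:1
  CH2 → C:1 H:2
  CH2COCH3 → C:3 H:5 O:1
Element totals:
  C: 8
  H: 17
  N: 1
  O: 1
Molecular formula: C8H17NO.
DoU = (2C + 2 + N − H − X) / 2 = (2·8 + 2 + 1 − 17 − 0) / 2 = 1.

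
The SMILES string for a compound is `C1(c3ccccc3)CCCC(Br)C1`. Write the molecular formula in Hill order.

C12H15Br

Atom tally by fragment:
  cyclohexane ring core → C:6 H:12
  (− 2 ring H displaced by substituents)
  + C6H5 → C:6 H:5
  + Br → Br:1
Element totals:
  C: 12
  H: 15
  Br: 1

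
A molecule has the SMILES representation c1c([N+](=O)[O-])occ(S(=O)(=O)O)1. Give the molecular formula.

Atom tally by fragment:
  furan ring core → C:4 H:4 O:1
  (− 2 ring H displaced by substituents)
  + NO2 → N:1 O:2
  + SO3H → S:1 O:3 H:1
Element totals:
  C: 4
  H: 3
  N: 1
  O: 6
  S: 1

C4H3NO6S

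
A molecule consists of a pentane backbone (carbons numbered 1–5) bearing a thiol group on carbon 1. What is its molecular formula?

Atom tally by fragment:
  HSCH2 → C:1 H:3 S:1
  CH2 → C:1 H:2
  CH2 → C:1 H:2
  CH2 → C:1 H:2
  CH3 → C:1 H:3
Element totals:
  C: 5
  H: 12
  S: 1

C5H12S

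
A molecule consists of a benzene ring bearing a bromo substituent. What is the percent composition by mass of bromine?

Atom tally by fragment:
  benzene ring core → C:6 H:6
  (− 1 ring H displaced by substituents)
  + Br → Br:1
Element totals:
  C: 6
  H: 5
  Br: 1
Molecular formula: C6H5Br.
Molar mass = 157.010 g/mol.
Mass from Br: 1 × 79.904 = 79.904 g/mol.
%Br = 79.904 / 157.010 × 100 = 50.89%.

50.89%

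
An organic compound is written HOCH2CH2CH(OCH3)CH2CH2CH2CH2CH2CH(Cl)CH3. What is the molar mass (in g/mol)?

222.75 g/mol

Element totals:
  C: 11
  H: 23
  Cl: 1
  O: 2
Molecular formula: C11H23ClO2.
  M = 11(12.011) + 23(1.008) + 35.45 + 2(15.999)
    = 132.121 + 23.184 + 35.450 + 31.998 = 222.753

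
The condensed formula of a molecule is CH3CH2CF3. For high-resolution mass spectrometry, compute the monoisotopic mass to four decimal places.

Atom tally by fragment:
  CH3 → C:1 H:3
  CH2CF3 → C:2 H:2 F:3
Element totals:
  C: 3
  H: 5
  F: 3
Molecular formula: C3H5F3.
  M = 3(12.0) + 5(1.007825) + 3(18.998403)
    = 36.000000 + 5.039125 + 56.995209 = 98.034334

98.0343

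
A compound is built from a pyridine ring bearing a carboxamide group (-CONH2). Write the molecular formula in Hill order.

C6H6N2O

Atom tally by fragment:
  pyridine ring core → C:5 H:5 N:1
  (− 1 ring H displaced by substituents)
  + CONH2 → C:1 H:2 O:1 N:1
Element totals:
  C: 6
  H: 6
  N: 2
  O: 1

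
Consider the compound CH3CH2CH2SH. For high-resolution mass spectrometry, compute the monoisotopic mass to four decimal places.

76.0347

Atom tally by fragment:
  CH3 → C:1 H:3
  CH2 → C:1 H:2
  CH2SH → C:1 H:3 S:1
Element totals:
  C: 3
  H: 8
  S: 1
Molecular formula: C3H8S.
  M = 3(12.0) + 8(1.007825) + 31.972071
    = 36.000000 + 8.062600 + 31.972071 = 76.034671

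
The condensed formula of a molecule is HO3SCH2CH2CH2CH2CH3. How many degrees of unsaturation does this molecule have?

Element totals:
  C: 5
  H: 12
  O: 3
  S: 1
Molecular formula: C5H12O3S.
DoU = (2C + 2 + N − H − X) / 2 = (2·5 + 2 + 0 − 12 − 0) / 2 = 0.

0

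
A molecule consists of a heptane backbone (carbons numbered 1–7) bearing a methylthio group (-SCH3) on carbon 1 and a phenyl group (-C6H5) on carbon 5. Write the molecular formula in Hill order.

C14H22S

Atom tally by fragment:
  CH3SCH2 → C:2 H:5 S:1
  CH2 → C:1 H:2
  CH2 → C:1 H:2
  CH2 → C:1 H:2
  CH(C6H5) → C:7 H:6
  CH2 → C:1 H:2
  CH3 → C:1 H:3
Element totals:
  C: 14
  H: 22
  S: 1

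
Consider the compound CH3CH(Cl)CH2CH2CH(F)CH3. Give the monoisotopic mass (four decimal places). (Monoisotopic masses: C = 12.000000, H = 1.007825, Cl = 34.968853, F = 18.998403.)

Atom tally by fragment:
  CH3 → C:1 H:3
  CH(Cl) → C:1 H:1 Cl:1
  CH2 → C:1 H:2
  CH2 → C:1 H:2
  CH(F) → C:1 H:1 F:1
  CH3 → C:1 H:3
Element totals:
  C: 6
  H: 12
  Cl: 1
  F: 1
Molecular formula: C6H12ClF.
  M = 6(12.0) + 12(1.007825) + 34.968853 + 18.998403
    = 72.000000 + 12.093900 + 34.968853 + 18.998403 = 138.061156

138.0612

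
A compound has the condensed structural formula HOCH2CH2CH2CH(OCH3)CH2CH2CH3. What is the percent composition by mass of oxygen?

21.88%

Element totals:
  C: 8
  H: 18
  O: 2
Molecular formula: C8H18O2.
Molar mass = 146.230 g/mol.
Mass from O: 2 × 15.999 = 31.998 g/mol.
%O = 31.998 / 146.230 × 100 = 21.88%.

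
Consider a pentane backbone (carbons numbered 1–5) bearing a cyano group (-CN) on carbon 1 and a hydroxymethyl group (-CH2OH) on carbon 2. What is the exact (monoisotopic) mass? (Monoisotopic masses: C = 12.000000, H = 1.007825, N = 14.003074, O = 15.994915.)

Atom tally by fragment:
  NCCH2 → C:2 H:2 N:1
  CH(CH2OH) → C:2 H:4 O:1
  CH2 → C:1 H:2
  CH2 → C:1 H:2
  CH3 → C:1 H:3
Element totals:
  C: 7
  H: 13
  N: 1
  O: 1
Molecular formula: C7H13NO.
  M = 7(12.0) + 13(1.007825) + 14.003074 + 15.994915
    = 84.000000 + 13.101725 + 14.003074 + 15.994915 = 127.099714

127.0997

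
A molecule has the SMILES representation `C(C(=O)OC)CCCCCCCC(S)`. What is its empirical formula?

C11H22O2S

Atom tally by fragment:
  CH3OOCCH2 → C:3 H:5 O:2
  CH2 → C:1 H:2
  CH2 → C:1 H:2
  CH2 → C:1 H:2
  CH2 → C:1 H:2
  CH2 → C:1 H:2
  CH2 → C:1 H:2
  CH2 → C:1 H:2
  CH2SH → C:1 H:3 S:1
Element totals:
  C: 11
  H: 22
  O: 2
  S: 1
Molecular formula: C11H22O2S.
gcd of subscripts (11, 22, 2, 1) = 1, so the empirical formula equals the molecular formula.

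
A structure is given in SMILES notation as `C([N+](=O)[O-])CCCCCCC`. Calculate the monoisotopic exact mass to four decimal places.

Atom tally by fragment:
  O2NCH2 → C:1 H:2 N:1 O:2
  CH2 → C:1 H:2
  CH2 → C:1 H:2
  CH2 → C:1 H:2
  CH2 → C:1 H:2
  CH2 → C:1 H:2
  CH2 → C:1 H:2
  CH3 → C:1 H:3
Element totals:
  C: 8
  H: 17
  N: 1
  O: 2
Molecular formula: C8H17NO2.
  M = 8(12.0) + 17(1.007825) + 14.003074 + 2(15.994915)
    = 96.000000 + 17.133025 + 14.003074 + 31.989830 = 159.125929

159.1259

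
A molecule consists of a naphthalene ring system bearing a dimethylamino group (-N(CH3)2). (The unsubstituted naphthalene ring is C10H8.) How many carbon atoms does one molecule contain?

12

Atom tally by fragment:
  naphthalene ring system core → C:10 H:8
  (− 1 ring H displaced by substituents)
  + N(CH3)2 → N:1 C:2 H:6
Element totals:
  C: 12
  H: 13
  N: 1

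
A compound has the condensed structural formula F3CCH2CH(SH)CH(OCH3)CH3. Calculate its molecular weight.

188.21 g/mol

Element totals:
  C: 6
  H: 11
  F: 3
  O: 1
  S: 1
Molecular formula: C6H11F3OS.
  M = 6(12.011) + 11(1.008) + 3(18.998) + 15.999 + 32.06
    = 72.066 + 11.088 + 56.994 + 15.999 + 32.060 = 188.207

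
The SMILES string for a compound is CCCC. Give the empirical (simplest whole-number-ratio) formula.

C2H5

Atom tally by fragment:
  CH3 → C:1 H:3
  CH2 → C:1 H:2
  CH2 → C:1 H:2
  CH3 → C:1 H:3
Element totals:
  C: 4
  H: 10
Molecular formula: C4H10.
gcd of subscripts = 2; dividing each by 2:
  C: 4/2 = 2
  H: 10/2 = 5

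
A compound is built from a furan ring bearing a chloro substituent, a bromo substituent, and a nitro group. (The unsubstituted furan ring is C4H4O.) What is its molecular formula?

Atom tally by fragment:
  furan ring core → C:4 H:4 O:1
  (− 3 ring H displaced by substituents)
  + Cl → Cl:1
  + Br → Br:1
  + NO2 → N:1 O:2
Element totals:
  C: 4
  H: 1
  Br: 1
  Cl: 1
  N: 1
  O: 3

C4HBrClNO3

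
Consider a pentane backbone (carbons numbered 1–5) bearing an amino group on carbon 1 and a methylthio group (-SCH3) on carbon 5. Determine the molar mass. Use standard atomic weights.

Atom tally by fragment:
  H2NCH2 → C:1 H:4 N:1
  CH2 → C:1 H:2
  CH2 → C:1 H:2
  CH2 → C:1 H:2
  CH2SCH3 → C:2 H:5 S:1
Element totals:
  C: 6
  H: 15
  N: 1
  S: 1
Molecular formula: C6H15NS.
  M = 6(12.011) + 15(1.008) + 14.007 + 32.06
    = 72.066 + 15.120 + 14.007 + 32.060 = 133.253

133.25 g/mol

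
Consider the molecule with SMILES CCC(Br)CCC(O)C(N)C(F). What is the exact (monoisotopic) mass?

241.0478

Atom tally by fragment:
  CH3 → C:1 H:3
  CH2 → C:1 H:2
  CH(Br) → C:1 H:1 Br:1
  CH2 → C:1 H:2
  CH2 → C:1 H:2
  CH(OH) → C:1 H:2 O:1
  CH(NH2) → C:1 H:3 N:1
  CH2F → C:1 H:2 F:1
Element totals:
  C: 8
  H: 17
  Br: 1
  F: 1
  N: 1
  O: 1
Molecular formula: C8H17BrFNO.
  M = 8(12.0) + 17(1.007825) + 78.918338 + 18.998403 + 14.003074 + 15.994915
    = 96.000000 + 17.133025 + 78.918338 + 18.998403 + 14.003074 + 15.994915 = 241.047755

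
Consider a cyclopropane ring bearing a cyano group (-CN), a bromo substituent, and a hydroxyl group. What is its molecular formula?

Atom tally by fragment:
  cyclopropane ring core → C:3 H:6
  (− 3 ring H displaced by substituents)
  + CN → C:1 N:1
  + Br → Br:1
  + OH → O:1 H:1
Element totals:
  C: 4
  H: 4
  Br: 1
  N: 1
  O: 1

C4H4BrNO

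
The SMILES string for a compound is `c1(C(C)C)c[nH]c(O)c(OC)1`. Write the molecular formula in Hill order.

C8H13NO2

Atom tally by fragment:
  pyrrole ring core → C:4 H:5 N:1
  (− 3 ring H displaced by substituents)
  + CH(CH3)2 → C:3 H:7
  + OH → O:1 H:1
  + OCH3 → C:1 H:3 O:1
Element totals:
  C: 8
  H: 13
  N: 1
  O: 2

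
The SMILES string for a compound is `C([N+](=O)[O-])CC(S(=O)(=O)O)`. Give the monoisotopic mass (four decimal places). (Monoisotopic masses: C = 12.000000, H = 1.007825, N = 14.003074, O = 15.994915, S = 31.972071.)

169.0045

Atom tally by fragment:
  O2NCH2 → C:1 H:2 N:1 O:2
  CH2 → C:1 H:2
  CH2SO3H → C:1 H:3 S:1 O:3
Element totals:
  C: 3
  H: 7
  N: 1
  O: 5
  S: 1
Molecular formula: C3H7NO5S.
  M = 3(12.0) + 7(1.007825) + 14.003074 + 5(15.994915) + 31.972071
    = 36.000000 + 7.054775 + 14.003074 + 79.974575 + 31.972071 = 169.004495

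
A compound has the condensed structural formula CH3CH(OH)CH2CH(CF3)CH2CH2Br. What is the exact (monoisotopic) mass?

248.0024

Atom tally by fragment:
  CH3 → C:1 H:3
  CH(OH) → C:1 H:2 O:1
  CH2 → C:1 H:2
  CH(CF3) → C:2 H:1 F:3
  CH2 → C:1 H:2
  CH2Br → C:1 H:2 Br:1
Element totals:
  C: 7
  H: 12
  Br: 1
  F: 3
  O: 1
Molecular formula: C7H12BrF3O.
  M = 7(12.0) + 12(1.007825) + 78.918338 + 3(18.998403) + 15.994915
    = 84.000000 + 12.093900 + 78.918338 + 56.995209 + 15.994915 = 248.002362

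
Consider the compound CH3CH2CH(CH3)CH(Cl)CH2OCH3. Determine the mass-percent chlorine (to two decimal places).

23.53%

Atom tally by fragment:
  CH3 → C:1 H:3
  CH2 → C:1 H:2
  CH(CH3) → C:2 H:4
  CH(Cl) → C:1 H:1 Cl:1
  CH2OCH3 → C:2 H:5 O:1
Element totals:
  C: 7
  H: 15
  Cl: 1
  O: 1
Molecular formula: C7H15ClO.
Molar mass = 150.646 g/mol.
Mass from Cl: 1 × 35.45 = 35.450 g/mol.
%Cl = 35.450 / 150.646 × 100 = 23.53%.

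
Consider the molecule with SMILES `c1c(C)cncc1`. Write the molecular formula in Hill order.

Atom tally by fragment:
  pyridine ring core → C:5 H:5 N:1
  (− 1 ring H displaced by substituents)
  + CH3 → C:1 H:3
Element totals:
  C: 6
  H: 7
  N: 1

C6H7N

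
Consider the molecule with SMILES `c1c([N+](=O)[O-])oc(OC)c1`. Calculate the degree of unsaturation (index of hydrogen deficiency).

4

Atom tally by fragment:
  furan ring core → C:4 H:4 O:1
  (− 2 ring H displaced by substituents)
  + NO2 → N:1 O:2
  + OCH3 → C:1 H:3 O:1
Element totals:
  C: 5
  H: 5
  N: 1
  O: 4
Molecular formula: C5H5NO4.
DoU = (2C + 2 + N − H − X) / 2 = (2·5 + 2 + 1 − 5 − 0) / 2 = 4.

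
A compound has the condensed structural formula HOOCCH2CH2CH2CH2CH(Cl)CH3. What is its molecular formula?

Element totals:
  C: 7
  H: 13
  Cl: 1
  O: 2

C7H13ClO2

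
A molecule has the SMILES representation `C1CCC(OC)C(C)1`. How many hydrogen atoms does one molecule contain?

Atom tally by fragment:
  cyclopentane ring core → C:5 H:10
  (− 2 ring H displaced by substituents)
  + OCH3 → C:1 H:3 O:1
  + CH3 → C:1 H:3
Element totals:
  C: 7
  H: 14
  O: 1

14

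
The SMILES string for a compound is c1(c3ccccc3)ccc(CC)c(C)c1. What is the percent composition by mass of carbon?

91.78%

Atom tally by fragment:
  benzene ring core → C:6 H:6
  (− 3 ring H displaced by substituents)
  + C6H5 → C:6 H:5
  + C2H5 → C:2 H:5
  + CH3 → C:1 H:3
Element totals:
  C: 15
  H: 16
Molecular formula: C15H16.
Molar mass = 196.293 g/mol.
Mass from C: 15 × 12.011 = 180.165 g/mol.
%C = 180.165 / 196.293 × 100 = 91.78%.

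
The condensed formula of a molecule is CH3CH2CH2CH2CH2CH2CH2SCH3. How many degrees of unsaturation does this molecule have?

Atom tally by fragment:
  CH3 → C:1 H:3
  CH2 → C:1 H:2
  CH2 → C:1 H:2
  CH2 → C:1 H:2
  CH2 → C:1 H:2
  CH2 → C:1 H:2
  CH2SCH3 → C:2 H:5 S:1
Element totals:
  C: 8
  H: 18
  S: 1
Molecular formula: C8H18S.
DoU = (2C + 2 + N − H − X) / 2 = (2·8 + 2 + 0 − 18 − 0) / 2 = 0.

0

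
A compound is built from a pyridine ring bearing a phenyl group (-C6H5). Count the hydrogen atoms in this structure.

9

Atom tally by fragment:
  pyridine ring core → C:5 H:5 N:1
  (− 1 ring H displaced by substituents)
  + C6H5 → C:6 H:5
Element totals:
  C: 11
  H: 9
  N: 1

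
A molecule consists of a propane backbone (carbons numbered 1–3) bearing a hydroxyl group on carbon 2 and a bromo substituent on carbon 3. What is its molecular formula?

C3H7BrO

Atom tally by fragment:
  CH3 → C:1 H:3
  CH(OH) → C:1 H:2 O:1
  CH2Br → C:1 H:2 Br:1
Element totals:
  C: 3
  H: 7
  Br: 1
  O: 1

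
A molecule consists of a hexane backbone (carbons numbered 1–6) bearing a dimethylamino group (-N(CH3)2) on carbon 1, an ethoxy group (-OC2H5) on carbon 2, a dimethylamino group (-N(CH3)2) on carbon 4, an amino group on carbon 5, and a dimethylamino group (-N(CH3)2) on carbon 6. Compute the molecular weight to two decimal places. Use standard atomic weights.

Atom tally by fragment:
  (CH3)2NCH2 → C:3 H:8 N:1
  CH(OC2H5) → C:3 H:6 O:1
  CH2 → C:1 H:2
  CH(N(CH3)2) → C:3 H:7 N:1
  CH(NH2) → C:1 H:3 N:1
  CH2N(CH3)2 → C:3 H:8 N:1
Element totals:
  C: 14
  H: 34
  N: 4
  O: 1
Molecular formula: C14H34N4O.
  M = 14(12.011) + 34(1.008) + 4(14.007) + 15.999
    = 168.154 + 34.272 + 56.028 + 15.999 = 274.453

274.45 g/mol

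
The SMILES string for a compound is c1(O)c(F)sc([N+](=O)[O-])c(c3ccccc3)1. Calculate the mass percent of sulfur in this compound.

Atom tally by fragment:
  thiophene ring core → C:4 H:4 S:1
  (− 4 ring H displaced by substituents)
  + OH → O:1 H:1
  + F → F:1
  + NO2 → N:1 O:2
  + C6H5 → C:6 H:5
Element totals:
  C: 10
  H: 6
  F: 1
  N: 1
  O: 3
  S: 1
Molecular formula: C10H6FNO3S.
Molar mass = 239.220 g/mol.
Mass from S: 1 × 32.06 = 32.060 g/mol.
%S = 32.060 / 239.220 × 100 = 13.40%.

13.40%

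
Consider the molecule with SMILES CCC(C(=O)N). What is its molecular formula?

Atom tally by fragment:
  CH3 → C:1 H:3
  CH2 → C:1 H:2
  CH2CONH2 → C:2 H:4 O:1 N:1
Element totals:
  C: 4
  H: 9
  N: 1
  O: 1

C4H9NO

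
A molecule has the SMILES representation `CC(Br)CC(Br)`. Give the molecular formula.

C4H8Br2

Atom tally by fragment:
  CH3 → C:1 H:3
  CH(Br) → C:1 H:1 Br:1
  CH2 → C:1 H:2
  CH2Br → C:1 H:2 Br:1
Element totals:
  C: 4
  H: 8
  Br: 2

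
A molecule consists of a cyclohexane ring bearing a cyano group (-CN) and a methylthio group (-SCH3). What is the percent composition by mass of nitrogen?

Atom tally by fragment:
  cyclohexane ring core → C:6 H:12
  (− 2 ring H displaced by substituents)
  + CN → C:1 N:1
  + SCH3 → C:1 H:3 S:1
Element totals:
  C: 8
  H: 13
  N: 1
  S: 1
Molecular formula: C8H13NS.
Molar mass = 155.259 g/mol.
Mass from N: 1 × 14.007 = 14.007 g/mol.
%N = 14.007 / 155.259 × 100 = 9.02%.

9.02%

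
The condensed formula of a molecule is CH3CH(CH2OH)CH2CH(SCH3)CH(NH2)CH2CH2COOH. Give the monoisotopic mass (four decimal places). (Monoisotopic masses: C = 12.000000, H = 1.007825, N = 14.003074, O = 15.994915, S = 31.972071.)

Atom tally by fragment:
  CH3 → C:1 H:3
  CH(CH2OH) → C:2 H:4 O:1
  CH2 → C:1 H:2
  CH(SCH3) → C:2 H:4 S:1
  CH(NH2) → C:1 H:3 N:1
  CH2 → C:1 H:2
  CH2COOH → C:2 H:3 O:2
Element totals:
  C: 10
  H: 21
  N: 1
  O: 3
  S: 1
Molecular formula: C10H21NO3S.
  M = 10(12.0) + 21(1.007825) + 14.003074 + 3(15.994915) + 31.972071
    = 120.000000 + 21.164325 + 14.003074 + 47.984745 + 31.972071 = 235.124215

235.1242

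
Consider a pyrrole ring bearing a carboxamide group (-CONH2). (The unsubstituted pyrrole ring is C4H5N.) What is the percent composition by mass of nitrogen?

Atom tally by fragment:
  pyrrole ring core → C:4 H:5 N:1
  (− 1 ring H displaced by substituents)
  + CONH2 → C:1 H:2 O:1 N:1
Element totals:
  C: 5
  H: 6
  N: 2
  O: 1
Molecular formula: C5H6N2O.
Molar mass = 110.116 g/mol.
Mass from N: 2 × 14.007 = 28.014 g/mol.
%N = 28.014 / 110.116 × 100 = 25.44%.

25.44%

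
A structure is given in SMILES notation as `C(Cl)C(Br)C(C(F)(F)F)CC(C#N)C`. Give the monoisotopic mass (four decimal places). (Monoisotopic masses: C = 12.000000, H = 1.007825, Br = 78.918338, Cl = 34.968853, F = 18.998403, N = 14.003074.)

Atom tally by fragment:
  ClCH2 → C:1 H:2 Cl:1
  CH(Br) → C:1 H:1 Br:1
  CH(CF3) → C:2 H:1 F:3
  CH2 → C:1 H:2
  CH(CN) → C:2 H:1 N:1
  CH3 → C:1 H:3
Element totals:
  C: 8
  H: 10
  Br: 1
  Cl: 1
  F: 3
  N: 1
Molecular formula: C8H10BrClF3N.
  M = 8(12.0) + 10(1.007825) + 78.918338 + 34.968853 + 3(18.998403) + 14.003074
    = 96.000000 + 10.078250 + 78.918338 + 34.968853 + 56.995209 + 14.003074 = 290.963724

290.9637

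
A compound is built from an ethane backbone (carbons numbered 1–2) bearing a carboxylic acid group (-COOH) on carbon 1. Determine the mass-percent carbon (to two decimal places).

48.64%

Atom tally by fragment:
  HOOCCH2 → C:2 H:3 O:2
  CH3 → C:1 H:3
Element totals:
  C: 3
  H: 6
  O: 2
Molecular formula: C3H6O2.
Molar mass = 74.079 g/mol.
Mass from C: 3 × 12.011 = 36.033 g/mol.
%C = 36.033 / 74.079 × 100 = 48.64%.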